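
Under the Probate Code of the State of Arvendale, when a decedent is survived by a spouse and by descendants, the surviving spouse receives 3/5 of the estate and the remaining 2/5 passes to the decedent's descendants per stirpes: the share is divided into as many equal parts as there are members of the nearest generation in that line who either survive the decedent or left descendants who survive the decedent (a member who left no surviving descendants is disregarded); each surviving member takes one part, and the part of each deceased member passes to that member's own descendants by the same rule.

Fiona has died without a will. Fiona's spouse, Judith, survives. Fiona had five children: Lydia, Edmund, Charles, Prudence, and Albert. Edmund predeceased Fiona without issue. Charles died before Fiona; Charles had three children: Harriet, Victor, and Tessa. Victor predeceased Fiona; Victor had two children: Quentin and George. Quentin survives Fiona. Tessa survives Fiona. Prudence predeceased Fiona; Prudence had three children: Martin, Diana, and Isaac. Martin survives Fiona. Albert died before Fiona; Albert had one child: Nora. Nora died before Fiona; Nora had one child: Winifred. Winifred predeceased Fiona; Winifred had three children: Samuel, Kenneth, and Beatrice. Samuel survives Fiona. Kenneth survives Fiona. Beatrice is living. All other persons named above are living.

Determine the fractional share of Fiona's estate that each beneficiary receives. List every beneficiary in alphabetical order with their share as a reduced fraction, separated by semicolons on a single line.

Beatrice 1/30; Diana 1/30; George 1/60; Harriet 1/30; Isaac 1/30; Judith 3/5; Kenneth 1/30; Lydia 1/10; Martin 1/30; Quentin 1/60; Samuel 1/30; Tessa 1/30

Judith, as surviving spouse, takes 3/5.
The remaining 2/5 passes to Fiona's descendants per stirpes.
Edmund left no surviving issue, so that branch lapses and is disregarded.
The 2/5 is divided into 4 equal shares of 1/10 among Lydia, Charles, Prudence, Albert.
Lydia is living and takes 1/10.
Charles predeceased; the 1/10 allotted to Charles's branch passes to Charles's issue by representation.
The 1/10 is divided into 3 equal shares of 1/30 among Harriet, Victor, Tessa.
Harriet is living and takes 1/30.
Victor predeceased; the 1/30 allotted to Victor's branch passes to Victor's issue by representation.
The 1/30 is divided into 2 equal shares of 1/60 among Quentin, George.
Quentin is living and takes 1/60.
George is living and takes 1/60.
Tessa is living and takes 1/30.
Prudence predeceased; the 1/10 allotted to Prudence's branch passes to Prudence's issue by representation.
The 1/10 is divided into 3 equal shares of 1/30 among Martin, Diana, Isaac.
Martin is living and takes 1/30.
Diana is living and takes 1/30.
Isaac is living and takes 1/30.
Albert predeceased; the 1/10 allotted to Albert's branch passes to Albert's issue by representation.
Nora's line is the sole branch at this level, so the full 1/10 passes to Nora's issue by representation.
Winifred's line is the sole branch at this level, so the full 1/10 passes to Winifred's issue by representation.
The 1/10 is divided into 3 equal shares of 1/30 among Samuel, Kenneth, Beatrice.
Samuel is living and takes 1/30.
Kenneth is living and takes 1/30.
Beatrice is living and takes 1/30.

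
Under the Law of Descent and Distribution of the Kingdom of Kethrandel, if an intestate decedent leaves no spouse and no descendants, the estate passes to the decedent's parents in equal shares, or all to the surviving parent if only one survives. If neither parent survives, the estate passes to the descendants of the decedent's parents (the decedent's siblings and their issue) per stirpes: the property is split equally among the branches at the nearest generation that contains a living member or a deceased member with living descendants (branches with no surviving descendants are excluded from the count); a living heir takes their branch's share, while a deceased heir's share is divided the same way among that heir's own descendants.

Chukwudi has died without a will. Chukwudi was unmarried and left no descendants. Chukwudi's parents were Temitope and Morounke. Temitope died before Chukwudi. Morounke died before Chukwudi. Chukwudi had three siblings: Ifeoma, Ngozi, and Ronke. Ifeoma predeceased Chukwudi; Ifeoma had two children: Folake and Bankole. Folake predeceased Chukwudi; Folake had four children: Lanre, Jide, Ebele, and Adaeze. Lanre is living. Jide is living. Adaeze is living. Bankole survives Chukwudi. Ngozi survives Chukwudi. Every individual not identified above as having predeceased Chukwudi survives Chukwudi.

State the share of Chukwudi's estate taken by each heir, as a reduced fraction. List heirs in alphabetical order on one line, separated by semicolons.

Neither parent survives and there are no descendants, so the estate passes to Chukwudi's siblings and their issue per stirpes.
The estate is divided into 3 equal shares of 1/3 among Ifeoma, Ngozi, Ronke.
Ifeoma predeceased; the 1/3 allotted to Ifeoma's branch passes to Ifeoma's issue by representation.
The 1/3 is divided into 2 equal shares of 1/6 among Folake, Bankole.
Folake predeceased; the 1/6 allotted to Folake's branch passes to Folake's issue by representation.
The 1/6 is divided into 4 equal shares of 1/24 among Lanre, Jide, Ebele, Adaeze.
Lanre is living and takes 1/24.
Jide is living and takes 1/24.
Ebele is living and takes 1/24.
Adaeze is living and takes 1/24.
Bankole is living and takes 1/6.
Ngozi is living and takes 1/3.
Ronke is living and takes 1/3.

Adaeze 1/24; Bankole 1/6; Ebele 1/24; Jide 1/24; Lanre 1/24; Ngozi 1/3; Ronke 1/3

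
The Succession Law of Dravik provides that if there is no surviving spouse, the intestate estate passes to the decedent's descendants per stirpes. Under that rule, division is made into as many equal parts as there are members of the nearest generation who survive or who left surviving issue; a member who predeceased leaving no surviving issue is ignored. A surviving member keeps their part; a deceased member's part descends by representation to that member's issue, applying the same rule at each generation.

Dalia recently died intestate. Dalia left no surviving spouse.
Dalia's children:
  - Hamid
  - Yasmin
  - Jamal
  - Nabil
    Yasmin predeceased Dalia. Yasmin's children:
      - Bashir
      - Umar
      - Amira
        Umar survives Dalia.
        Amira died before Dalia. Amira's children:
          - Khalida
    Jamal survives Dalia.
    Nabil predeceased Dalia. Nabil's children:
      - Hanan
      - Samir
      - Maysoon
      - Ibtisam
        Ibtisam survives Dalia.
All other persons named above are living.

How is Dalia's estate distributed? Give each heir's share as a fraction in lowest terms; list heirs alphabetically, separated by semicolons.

Bashir 1/12; Hamid 1/4; Hanan 1/16; Ibtisam 1/16; Jamal 1/4; Khalida 1/12; Maysoon 1/16; Samir 1/16; Umar 1/12

There is no surviving spouse, so the entire estate passes to Dalia's descendants per stirpes.
The estate is divided into 4 equal shares of 1/4 among Hamid, Yasmin, Jamal, Nabil.
Hamid is living and takes 1/4.
Yasmin predeceased; the 1/4 allotted to Yasmin's branch passes to Yasmin's issue by representation.
The 1/4 is divided into 3 equal shares of 1/12 among Bashir, Umar, Amira.
Bashir is living and takes 1/12.
Umar is living and takes 1/12.
Amira predeceased; the 1/12 allotted to Amira's branch passes to Amira's issue by representation.
Khalida is the sole taker at this level and receives the full 1/12.
Jamal is living and takes 1/4.
Nabil predeceased; the 1/4 allotted to Nabil's branch passes to Nabil's issue by representation.
The 1/4 is divided into 4 equal shares of 1/16 among Hanan, Samir, Maysoon, Ibtisam.
Hanan is living and takes 1/16.
Samir is living and takes 1/16.
Maysoon is living and takes 1/16.
Ibtisam is living and takes 1/16.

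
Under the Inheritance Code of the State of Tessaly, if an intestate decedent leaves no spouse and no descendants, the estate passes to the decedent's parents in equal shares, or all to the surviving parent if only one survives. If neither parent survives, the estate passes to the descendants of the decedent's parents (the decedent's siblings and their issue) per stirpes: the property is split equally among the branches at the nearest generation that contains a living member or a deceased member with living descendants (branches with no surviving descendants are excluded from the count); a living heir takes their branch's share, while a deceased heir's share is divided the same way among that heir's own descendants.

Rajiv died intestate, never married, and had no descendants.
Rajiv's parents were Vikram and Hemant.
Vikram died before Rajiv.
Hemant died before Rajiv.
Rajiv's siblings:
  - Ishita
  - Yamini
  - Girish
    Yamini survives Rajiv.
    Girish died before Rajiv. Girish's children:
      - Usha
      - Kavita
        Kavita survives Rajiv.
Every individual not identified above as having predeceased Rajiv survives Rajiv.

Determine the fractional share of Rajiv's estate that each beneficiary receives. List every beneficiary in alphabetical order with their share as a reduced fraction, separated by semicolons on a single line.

Neither parent survives and there are no descendants, so the estate passes to Rajiv's siblings and their issue per stirpes.
The estate is divided into 3 equal shares of 1/3 among Ishita, Yamini, Girish.
Ishita is living and takes 1/3.
Yamini is living and takes 1/3.
Girish predeceased; the 1/3 allotted to Girish's branch passes to Girish's issue by representation.
The 1/3 is divided into 2 equal shares of 1/6 among Usha, Kavita.
Usha is living and takes 1/6.
Kavita is living and takes 1/6.

Ishita 1/3; Kavita 1/6; Usha 1/6; Yamini 1/3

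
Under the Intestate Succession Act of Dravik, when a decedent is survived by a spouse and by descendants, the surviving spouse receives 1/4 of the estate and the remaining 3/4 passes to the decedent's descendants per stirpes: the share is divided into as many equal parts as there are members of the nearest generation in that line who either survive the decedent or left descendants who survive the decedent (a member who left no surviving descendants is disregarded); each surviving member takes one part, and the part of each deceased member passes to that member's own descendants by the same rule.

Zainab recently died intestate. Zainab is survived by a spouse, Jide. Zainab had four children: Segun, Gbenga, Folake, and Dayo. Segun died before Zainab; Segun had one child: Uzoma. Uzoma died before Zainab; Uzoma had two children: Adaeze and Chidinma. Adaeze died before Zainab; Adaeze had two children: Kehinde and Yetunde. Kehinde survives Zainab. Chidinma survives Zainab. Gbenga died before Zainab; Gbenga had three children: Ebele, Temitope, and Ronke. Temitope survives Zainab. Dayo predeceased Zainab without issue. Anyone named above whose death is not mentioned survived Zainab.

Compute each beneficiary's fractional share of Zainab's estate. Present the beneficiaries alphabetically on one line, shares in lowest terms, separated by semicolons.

Jide, as surviving spouse, takes 1/4.
The remaining 3/4 passes to Zainab's descendants per stirpes.
Dayo left no surviving issue, so that branch lapses and is disregarded.
The 3/4 is divided into 3 equal shares of 1/4 among Segun, Gbenga, Folake.
Segun predeceased; the 1/4 allotted to Segun's branch passes to Segun's issue by representation.
Uzoma's line is the sole branch at this level, so the full 1/4 passes to Uzoma's issue by representation.
The 1/4 is divided into 2 equal shares of 1/8 among Adaeze, Chidinma.
Adaeze predeceased; the 1/8 allotted to Adaeze's branch passes to Adaeze's issue by representation.
The 1/8 is divided into 2 equal shares of 1/16 among Kehinde, Yetunde.
Kehinde is living and takes 1/16.
Yetunde is living and takes 1/16.
Chidinma is living and takes 1/8.
Gbenga predeceased; the 1/4 allotted to Gbenga's branch passes to Gbenga's issue by representation.
The 1/4 is divided into 3 equal shares of 1/12 among Ebele, Temitope, Ronke.
Ebele is living and takes 1/12.
Temitope is living and takes 1/12.
Ronke is living and takes 1/12.
Folake is living and takes 1/4.

Chidinma 1/8; Ebele 1/12; Folake 1/4; Jide 1/4; Kehinde 1/16; Ronke 1/12; Temitope 1/12; Yetunde 1/16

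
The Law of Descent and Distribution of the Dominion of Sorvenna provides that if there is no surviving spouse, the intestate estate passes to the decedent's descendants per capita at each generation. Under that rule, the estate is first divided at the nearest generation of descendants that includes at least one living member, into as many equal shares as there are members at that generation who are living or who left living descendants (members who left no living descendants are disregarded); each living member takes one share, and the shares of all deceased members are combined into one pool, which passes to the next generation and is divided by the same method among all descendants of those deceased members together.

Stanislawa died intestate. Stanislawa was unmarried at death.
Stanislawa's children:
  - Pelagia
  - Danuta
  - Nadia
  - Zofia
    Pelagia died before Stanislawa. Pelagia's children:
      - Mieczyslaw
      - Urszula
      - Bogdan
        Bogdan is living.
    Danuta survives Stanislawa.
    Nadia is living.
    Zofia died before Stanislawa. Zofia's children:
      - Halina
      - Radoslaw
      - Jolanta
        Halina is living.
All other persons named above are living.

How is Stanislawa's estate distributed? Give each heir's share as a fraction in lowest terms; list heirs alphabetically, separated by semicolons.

Bogdan 1/12; Danuta 1/4; Halina 1/12; Jolanta 1/12; Mieczyslaw 1/12; Nadia 1/4; Radoslaw 1/12; Urszula 1/12

There is no surviving spouse, so the entire estate passes to Stanislawa's descendants per capita at each generation.
At generation 1 (Pelagia, Danuta, Nadia, Zofia) there are 4 shares of (1)/4 = 1/4 each.
Living: Danuta and Nadia — each takes 1/4.
Deceased: Pelagia and Zofia. Their combined 1/2 is pooled and carried to generation 2.
At generation 2 (Mieczyslaw, Urszula, Bogdan, Halina, Radoslaw, Jolanta) there are 6 shares of (1/2)/6 = 1/12 each.
Living: Mieczyslaw, Urszula, Bogdan, Halina, Radoslaw, and Jolanta — each takes 1/12.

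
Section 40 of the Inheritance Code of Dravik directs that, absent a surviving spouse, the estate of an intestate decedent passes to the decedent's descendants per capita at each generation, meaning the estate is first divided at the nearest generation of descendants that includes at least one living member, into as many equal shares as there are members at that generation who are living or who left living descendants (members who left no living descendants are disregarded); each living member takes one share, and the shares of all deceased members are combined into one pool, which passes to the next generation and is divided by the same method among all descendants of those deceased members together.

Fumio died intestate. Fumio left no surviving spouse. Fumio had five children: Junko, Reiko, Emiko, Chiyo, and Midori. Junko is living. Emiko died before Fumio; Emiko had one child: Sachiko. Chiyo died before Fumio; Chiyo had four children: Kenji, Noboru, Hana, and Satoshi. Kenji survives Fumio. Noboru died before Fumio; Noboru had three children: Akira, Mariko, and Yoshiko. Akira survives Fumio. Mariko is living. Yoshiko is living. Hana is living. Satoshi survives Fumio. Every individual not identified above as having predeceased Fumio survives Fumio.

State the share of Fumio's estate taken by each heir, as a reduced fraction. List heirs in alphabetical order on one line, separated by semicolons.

There is no surviving spouse, so the entire estate passes to Fumio's descendants per capita at each generation.
At generation 1 (Junko, Reiko, Emiko, Chiyo, Midori) there are 5 shares of (1)/5 = 1/5 each.
Living: Junko, Reiko, and Midori — each takes 1/5.
Deceased: Emiko and Chiyo. Their combined 2/5 is pooled and carried to generation 2.
At generation 2 (Sachiko, Kenji, Noboru, Hana, Satoshi) there are 5 shares of (2/5)/5 = 2/25 each.
Living: Sachiko, Kenji, Hana, and Satoshi — each takes 2/25.
Deceased: Noboru. That 2/25 share is carried to generation 3.
At generation 3 (Akira, Mariko, Yoshiko) there are 3 shares of (2/25)/3 = 2/75 each.
Living: Akira, Mariko, and Yoshiko — each takes 2/75.

Akira 2/75; Hana 2/25; Junko 1/5; Kenji 2/25; Mariko 2/75; Midori 1/5; Reiko 1/5; Sachiko 2/25; Satoshi 2/25; Yoshiko 2/75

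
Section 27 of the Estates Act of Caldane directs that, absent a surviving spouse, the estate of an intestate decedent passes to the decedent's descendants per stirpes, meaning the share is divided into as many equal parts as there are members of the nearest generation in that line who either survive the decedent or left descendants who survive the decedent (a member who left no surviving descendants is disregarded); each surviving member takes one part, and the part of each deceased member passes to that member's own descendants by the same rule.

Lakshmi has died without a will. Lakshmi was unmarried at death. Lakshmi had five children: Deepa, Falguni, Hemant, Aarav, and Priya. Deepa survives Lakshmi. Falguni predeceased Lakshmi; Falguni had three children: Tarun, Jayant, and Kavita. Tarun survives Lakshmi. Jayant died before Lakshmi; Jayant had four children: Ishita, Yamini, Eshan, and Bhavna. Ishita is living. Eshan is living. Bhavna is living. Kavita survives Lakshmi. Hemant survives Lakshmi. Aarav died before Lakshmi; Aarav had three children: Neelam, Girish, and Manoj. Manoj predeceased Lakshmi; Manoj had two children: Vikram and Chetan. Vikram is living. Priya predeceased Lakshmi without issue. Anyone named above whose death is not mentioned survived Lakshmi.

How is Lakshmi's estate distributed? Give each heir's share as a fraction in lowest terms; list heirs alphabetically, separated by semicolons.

Bhavna 1/48; Chetan 1/24; Deepa 1/4; Eshan 1/48; Girish 1/12; Hemant 1/4; Ishita 1/48; Kavita 1/12; Neelam 1/12; Tarun 1/12; Vikram 1/24; Yamini 1/48

There is no surviving spouse, so the entire estate passes to Lakshmi's descendants per stirpes.
Priya left no surviving issue, so that branch lapses and is disregarded.
The estate is divided into 4 equal shares of 1/4 among Deepa, Falguni, Hemant, Aarav.
Deepa is living and takes 1/4.
Falguni predeceased; the 1/4 allotted to Falguni's branch passes to Falguni's issue by representation.
The 1/4 is divided into 3 equal shares of 1/12 among Tarun, Jayant, Kavita.
Tarun is living and takes 1/12.
Jayant predeceased; the 1/12 allotted to Jayant's branch passes to Jayant's issue by representation.
The 1/12 is divided into 4 equal shares of 1/48 among Ishita, Yamini, Eshan, Bhavna.
Ishita is living and takes 1/48.
Yamini is living and takes 1/48.
Eshan is living and takes 1/48.
Bhavna is living and takes 1/48.
Kavita is living and takes 1/12.
Hemant is living and takes 1/4.
Aarav predeceased; the 1/4 allotted to Aarav's branch passes to Aarav's issue by representation.
The 1/4 is divided into 3 equal shares of 1/12 among Neelam, Girish, Manoj.
Neelam is living and takes 1/12.
Girish is living and takes 1/12.
Manoj predeceased; the 1/12 allotted to Manoj's branch passes to Manoj's issue by representation.
The 1/12 is divided into 2 equal shares of 1/24 among Vikram, Chetan.
Vikram is living and takes 1/24.
Chetan is living and takes 1/24.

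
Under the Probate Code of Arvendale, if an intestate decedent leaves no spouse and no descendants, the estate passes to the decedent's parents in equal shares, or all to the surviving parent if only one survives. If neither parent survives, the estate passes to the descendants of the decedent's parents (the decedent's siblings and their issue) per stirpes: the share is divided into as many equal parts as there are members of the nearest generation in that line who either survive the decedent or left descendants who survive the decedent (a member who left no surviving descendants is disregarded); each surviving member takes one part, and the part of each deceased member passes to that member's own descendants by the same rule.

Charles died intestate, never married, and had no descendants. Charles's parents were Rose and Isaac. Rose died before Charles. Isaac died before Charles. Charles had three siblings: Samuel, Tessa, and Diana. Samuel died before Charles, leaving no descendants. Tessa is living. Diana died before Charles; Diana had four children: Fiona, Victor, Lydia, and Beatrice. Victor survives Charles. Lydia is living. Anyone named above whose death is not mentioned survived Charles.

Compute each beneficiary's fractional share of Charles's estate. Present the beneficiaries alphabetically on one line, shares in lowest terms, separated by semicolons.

Beatrice 1/8; Fiona 1/8; Lydia 1/8; Tessa 1/2; Victor 1/8

Neither parent survives and there are no descendants, so the estate passes to Charles's siblings and their issue per stirpes.
Samuel left no surviving issue, so that branch lapses and is disregarded.
The estate is divided into 2 equal shares of 1/2 among Tessa, Diana.
Tessa is living and takes 1/2.
Diana predeceased; the 1/2 allotted to Diana's branch passes to Diana's issue by representation.
The 1/2 is divided into 4 equal shares of 1/8 among Fiona, Victor, Lydia, Beatrice.
Fiona is living and takes 1/8.
Victor is living and takes 1/8.
Lydia is living and takes 1/8.
Beatrice is living and takes 1/8.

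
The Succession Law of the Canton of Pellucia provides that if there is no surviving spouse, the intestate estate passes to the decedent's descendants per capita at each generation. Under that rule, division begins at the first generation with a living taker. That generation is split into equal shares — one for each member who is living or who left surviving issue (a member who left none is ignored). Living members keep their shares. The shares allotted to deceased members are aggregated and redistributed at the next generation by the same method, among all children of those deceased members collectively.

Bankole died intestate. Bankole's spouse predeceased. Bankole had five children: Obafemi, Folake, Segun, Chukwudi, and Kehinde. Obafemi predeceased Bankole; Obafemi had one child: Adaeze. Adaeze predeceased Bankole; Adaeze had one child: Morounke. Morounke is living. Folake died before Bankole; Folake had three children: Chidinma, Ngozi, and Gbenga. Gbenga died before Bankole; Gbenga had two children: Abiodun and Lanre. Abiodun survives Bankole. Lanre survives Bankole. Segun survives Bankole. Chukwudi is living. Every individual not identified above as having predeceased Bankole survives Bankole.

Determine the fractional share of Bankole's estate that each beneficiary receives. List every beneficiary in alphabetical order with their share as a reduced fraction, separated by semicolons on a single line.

There is no surviving spouse, so the entire estate passes to Bankole's descendants per capita at each generation.
At generation 1 (Obafemi, Folake, Segun, Chukwudi, Kehinde) there are 5 shares of (1)/5 = 1/5 each.
Living: Segun, Chukwudi, and Kehinde — each takes 1/5.
Deceased: Obafemi and Folake. Their combined 2/5 is pooled and carried to generation 2.
At generation 2 (Adaeze, Chidinma, Ngozi, Gbenga) there are 4 shares of (2/5)/4 = 1/10 each.
Living: Chidinma and Ngozi — each takes 1/10.
Deceased: Adaeze and Gbenga. Their combined 1/5 is pooled and carried to generation 3.
At generation 3 (Morounke, Abiodun, Lanre) there are 3 shares of (1/5)/3 = 1/15 each.
Living: Morounke, Abiodun, and Lanre — each takes 1/15.

Abiodun 1/15; Chidinma 1/10; Chukwudi 1/5; Kehinde 1/5; Lanre 1/15; Morounke 1/15; Ngozi 1/10; Segun 1/5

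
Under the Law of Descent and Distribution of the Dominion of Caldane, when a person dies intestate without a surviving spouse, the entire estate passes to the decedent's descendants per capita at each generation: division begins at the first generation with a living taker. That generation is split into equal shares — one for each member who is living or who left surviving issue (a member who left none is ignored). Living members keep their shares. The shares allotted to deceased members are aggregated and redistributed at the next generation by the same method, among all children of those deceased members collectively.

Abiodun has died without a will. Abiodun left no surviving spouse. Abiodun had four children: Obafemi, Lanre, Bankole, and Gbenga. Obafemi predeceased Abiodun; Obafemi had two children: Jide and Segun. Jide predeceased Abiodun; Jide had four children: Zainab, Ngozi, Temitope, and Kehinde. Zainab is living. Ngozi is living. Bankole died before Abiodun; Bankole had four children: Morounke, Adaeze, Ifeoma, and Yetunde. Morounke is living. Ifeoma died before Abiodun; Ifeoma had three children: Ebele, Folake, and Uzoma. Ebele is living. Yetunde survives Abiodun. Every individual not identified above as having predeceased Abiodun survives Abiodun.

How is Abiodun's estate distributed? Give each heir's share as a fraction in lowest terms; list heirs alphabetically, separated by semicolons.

There is no surviving spouse, so the entire estate passes to Abiodun's descendants per capita at each generation.
At generation 1 (Obafemi, Lanre, Bankole, Gbenga) there are 4 shares of (1)/4 = 1/4 each.
Living: Lanre and Gbenga — each takes 1/4.
Deceased: Obafemi and Bankole. Their combined 1/2 is pooled and carried to generation 2.
At generation 2 (Jide, Segun, Morounke, Adaeze, Ifeoma, Yetunde) there are 6 shares of (1/2)/6 = 1/12 each.
Living: Segun, Morounke, Adaeze, and Yetunde — each takes 1/12.
Deceased: Jide and Ifeoma. Their combined 1/6 is pooled and carried to generation 3.
At generation 3 (Zainab, Ngozi, Temitope, Kehinde, Ebele, Folake, Uzoma) there are 7 shares of (1/6)/7 = 1/42 each.
Living: Zainab, Ngozi, Temitope, Kehinde, Ebele, Folake, and Uzoma — each takes 1/42.

Adaeze 1/12; Ebele 1/42; Folake 1/42; Gbenga 1/4; Kehinde 1/42; Lanre 1/4; Morounke 1/12; Ngozi 1/42; Segun 1/12; Temitope 1/42; Uzoma 1/42; Yetunde 1/12; Zainab 1/42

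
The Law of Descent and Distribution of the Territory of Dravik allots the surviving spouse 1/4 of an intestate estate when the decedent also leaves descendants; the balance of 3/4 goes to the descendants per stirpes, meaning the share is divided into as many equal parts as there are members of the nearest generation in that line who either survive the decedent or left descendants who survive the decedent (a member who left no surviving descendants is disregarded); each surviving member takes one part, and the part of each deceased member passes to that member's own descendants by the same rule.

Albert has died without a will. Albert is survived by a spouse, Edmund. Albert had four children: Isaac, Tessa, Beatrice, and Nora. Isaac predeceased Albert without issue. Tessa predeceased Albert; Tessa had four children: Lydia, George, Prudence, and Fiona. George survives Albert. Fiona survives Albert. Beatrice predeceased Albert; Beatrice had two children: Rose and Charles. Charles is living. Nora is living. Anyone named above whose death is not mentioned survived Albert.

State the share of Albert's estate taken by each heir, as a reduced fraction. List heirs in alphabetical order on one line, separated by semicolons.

Edmund, as surviving spouse, takes 1/4.
The remaining 3/4 passes to Albert's descendants per stirpes.
Isaac left no surviving issue, so that branch lapses and is disregarded.
The 3/4 is divided into 3 equal shares of 1/4 among Tessa, Beatrice, Nora.
Tessa predeceased; the 1/4 allotted to Tessa's branch passes to Tessa's issue by representation.
The 1/4 is divided into 4 equal shares of 1/16 among Lydia, George, Prudence, Fiona.
Lydia is living and takes 1/16.
George is living and takes 1/16.
Prudence is living and takes 1/16.
Fiona is living and takes 1/16.
Beatrice predeceased; the 1/4 allotted to Beatrice's branch passes to Beatrice's issue by representation.
The 1/4 is divided into 2 equal shares of 1/8 among Rose, Charles.
Rose is living and takes 1/8.
Charles is living and takes 1/8.
Nora is living and takes 1/4.

Charles 1/8; Edmund 1/4; Fiona 1/16; George 1/16; Lydia 1/16; Nora 1/4; Prudence 1/16; Rose 1/8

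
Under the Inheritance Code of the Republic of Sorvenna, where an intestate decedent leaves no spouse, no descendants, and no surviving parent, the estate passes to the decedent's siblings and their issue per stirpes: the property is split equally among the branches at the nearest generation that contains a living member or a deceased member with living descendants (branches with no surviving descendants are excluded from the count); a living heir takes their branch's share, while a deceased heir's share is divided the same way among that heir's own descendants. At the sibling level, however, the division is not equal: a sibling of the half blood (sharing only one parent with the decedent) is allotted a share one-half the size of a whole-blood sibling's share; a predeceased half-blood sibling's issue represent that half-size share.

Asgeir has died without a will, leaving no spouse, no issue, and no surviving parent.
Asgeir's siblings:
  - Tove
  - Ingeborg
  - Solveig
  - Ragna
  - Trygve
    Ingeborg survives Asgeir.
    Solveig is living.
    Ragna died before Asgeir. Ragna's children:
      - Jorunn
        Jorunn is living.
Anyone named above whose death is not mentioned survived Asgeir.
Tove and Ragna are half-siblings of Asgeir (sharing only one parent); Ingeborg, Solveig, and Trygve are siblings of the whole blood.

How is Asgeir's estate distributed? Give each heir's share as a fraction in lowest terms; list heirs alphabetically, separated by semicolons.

Ingeborg 1/4; Jorunn 1/8; Solveig 1/4; Tove 1/8; Trygve 1/4

No spouse, descendants, or parent survives, so the estate passes to Asgeir's siblings per stirpes.
Half-blood siblings count for one-half the weight of whole-blood siblings at the initial division.
Dividing 1 in proportion to weights (total weight 4): Tove (weight 1/2) → 1/8; Ingeborg (weight 1) → 1/4; Solveig (weight 1) → 1/4; Ragna (weight 1/2) → 1/8; Trygve (weight 1) → 1/4.
Tove is living and takes 1/8.
Ingeborg is living and takes 1/4.
Solveig is living and takes 1/4.
Ragna predeceased; the 1/8 allotted to Ragna's branch passes to Ragna's issue by representation.
Jorunn is the sole taker at this level and receives the full 1/8.
Trygve is living and takes 1/4.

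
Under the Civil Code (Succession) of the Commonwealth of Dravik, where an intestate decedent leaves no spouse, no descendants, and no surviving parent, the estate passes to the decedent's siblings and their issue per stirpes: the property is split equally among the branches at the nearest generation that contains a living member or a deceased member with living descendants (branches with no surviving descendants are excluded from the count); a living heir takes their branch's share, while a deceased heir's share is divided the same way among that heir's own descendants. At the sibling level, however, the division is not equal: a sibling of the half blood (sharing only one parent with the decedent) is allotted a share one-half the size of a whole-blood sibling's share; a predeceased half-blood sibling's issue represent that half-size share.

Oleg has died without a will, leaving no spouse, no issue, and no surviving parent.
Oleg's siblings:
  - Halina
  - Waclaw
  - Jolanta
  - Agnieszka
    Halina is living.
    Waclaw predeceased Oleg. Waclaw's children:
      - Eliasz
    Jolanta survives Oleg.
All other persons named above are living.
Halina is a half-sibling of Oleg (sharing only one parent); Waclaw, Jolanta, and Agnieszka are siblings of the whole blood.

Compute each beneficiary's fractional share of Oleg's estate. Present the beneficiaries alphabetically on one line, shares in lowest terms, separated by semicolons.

Agnieszka 2/7; Eliasz 2/7; Halina 1/7; Jolanta 2/7

No spouse, descendants, or parent survives, so the estate passes to Oleg's siblings per stirpes.
Half-blood siblings count for one-half the weight of whole-blood siblings at the initial division.
Dividing 1 in proportion to weights (total weight 7/2): Halina (weight 1/2) → 1/7; Waclaw (weight 1) → 2/7; Jolanta (weight 1) → 2/7; Agnieszka (weight 1) → 2/7.
Halina is living and takes 1/7.
Waclaw predeceased; the 2/7 allotted to Waclaw's branch passes to Waclaw's issue by representation.
Eliasz is the sole taker at this level and receives the full 2/7.
Jolanta is living and takes 2/7.
Agnieszka is living and takes 2/7.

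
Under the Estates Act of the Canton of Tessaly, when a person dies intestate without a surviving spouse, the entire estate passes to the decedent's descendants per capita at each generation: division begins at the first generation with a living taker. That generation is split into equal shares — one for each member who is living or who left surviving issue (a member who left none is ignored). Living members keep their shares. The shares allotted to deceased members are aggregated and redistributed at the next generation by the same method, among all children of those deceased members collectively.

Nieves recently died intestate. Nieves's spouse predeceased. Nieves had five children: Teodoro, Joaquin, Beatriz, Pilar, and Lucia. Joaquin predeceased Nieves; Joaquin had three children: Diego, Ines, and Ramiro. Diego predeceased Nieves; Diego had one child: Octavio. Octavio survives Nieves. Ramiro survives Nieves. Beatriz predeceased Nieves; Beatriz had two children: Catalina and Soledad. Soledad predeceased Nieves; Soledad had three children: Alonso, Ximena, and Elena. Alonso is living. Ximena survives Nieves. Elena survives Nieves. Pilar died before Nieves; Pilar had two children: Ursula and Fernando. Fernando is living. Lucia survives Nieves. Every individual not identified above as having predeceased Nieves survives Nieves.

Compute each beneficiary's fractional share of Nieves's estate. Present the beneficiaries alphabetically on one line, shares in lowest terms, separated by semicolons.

Alonso 3/70; Catalina 3/35; Elena 3/70; Fernando 3/35; Ines 3/35; Lucia 1/5; Octavio 3/70; Ramiro 3/35; Teodoro 1/5; Ursula 3/35; Ximena 3/70

There is no surviving spouse, so the entire estate passes to Nieves's descendants per capita at each generation.
At generation 1 (Teodoro, Joaquin, Beatriz, Pilar, Lucia) there are 5 shares of (1)/5 = 1/5 each.
Living: Teodoro and Lucia — each takes 1/5.
Deceased: Joaquin, Beatriz, and Pilar. Their combined 3/5 is pooled and carried to generation 2.
At generation 2 (Diego, Ines, Ramiro, Catalina, Soledad, Ursula, Fernando) there are 7 shares of (3/5)/7 = 3/35 each.
Living: Ines, Ramiro, Catalina, Ursula, and Fernando — each takes 3/35.
Deceased: Diego and Soledad. Their combined 6/35 is pooled and carried to generation 3.
At generation 3 (Octavio, Alonso, Ximena, Elena) there are 4 shares of (6/35)/4 = 3/70 each.
Living: Octavio, Alonso, Ximena, and Elena — each takes 3/70.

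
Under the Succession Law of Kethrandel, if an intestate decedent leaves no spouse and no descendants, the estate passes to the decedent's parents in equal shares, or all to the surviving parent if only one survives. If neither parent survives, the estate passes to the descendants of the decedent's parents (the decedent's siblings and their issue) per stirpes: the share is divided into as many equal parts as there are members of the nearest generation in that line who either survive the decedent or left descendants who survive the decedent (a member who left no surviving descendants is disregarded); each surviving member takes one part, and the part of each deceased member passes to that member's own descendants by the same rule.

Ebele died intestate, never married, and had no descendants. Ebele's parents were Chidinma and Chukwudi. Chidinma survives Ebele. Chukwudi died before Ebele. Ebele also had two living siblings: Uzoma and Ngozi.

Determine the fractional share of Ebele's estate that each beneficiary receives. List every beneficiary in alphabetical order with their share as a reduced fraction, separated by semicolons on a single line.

Only one parent, Chidinma, survives, so Chidinma takes the entire estate. The siblings take nothing because a surviving parent has priority.

Chidinma 1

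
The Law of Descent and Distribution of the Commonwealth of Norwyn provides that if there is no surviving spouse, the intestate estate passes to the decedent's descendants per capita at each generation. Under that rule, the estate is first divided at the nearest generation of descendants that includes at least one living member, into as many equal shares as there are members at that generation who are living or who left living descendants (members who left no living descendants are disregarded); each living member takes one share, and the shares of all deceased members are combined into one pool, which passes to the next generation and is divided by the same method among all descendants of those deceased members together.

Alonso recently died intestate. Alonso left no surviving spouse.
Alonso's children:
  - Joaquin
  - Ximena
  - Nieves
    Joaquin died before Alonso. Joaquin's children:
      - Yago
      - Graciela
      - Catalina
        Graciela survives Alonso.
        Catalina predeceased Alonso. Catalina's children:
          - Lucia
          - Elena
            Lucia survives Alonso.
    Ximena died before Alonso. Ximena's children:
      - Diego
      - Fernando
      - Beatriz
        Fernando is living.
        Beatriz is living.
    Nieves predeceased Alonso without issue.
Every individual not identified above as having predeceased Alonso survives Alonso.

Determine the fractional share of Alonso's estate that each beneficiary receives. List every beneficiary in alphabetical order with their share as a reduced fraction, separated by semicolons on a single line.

There is no surviving spouse, so the entire estate passes to Alonso's descendants per capita at each generation.
No one at generation 1 (Joaquin, Ximena) is living; moving to the next generation.
At generation 2 (Yago, Graciela, Catalina, Diego, Fernando, Beatriz) there are 6 shares of (1)/6 = 1/6 each.
Living: Yago, Graciela, Diego, Fernando, and Beatriz — each takes 1/6.
Deceased: Catalina. That 1/6 share is carried to generation 3.
At generation 3 (Lucia, Elena) there are 2 shares of (1/6)/2 = 1/12 each.
Living: Lucia and Elena — each takes 1/12.

Beatriz 1/6; Diego 1/6; Elena 1/12; Fernando 1/6; Graciela 1/6; Lucia 1/12; Yago 1/6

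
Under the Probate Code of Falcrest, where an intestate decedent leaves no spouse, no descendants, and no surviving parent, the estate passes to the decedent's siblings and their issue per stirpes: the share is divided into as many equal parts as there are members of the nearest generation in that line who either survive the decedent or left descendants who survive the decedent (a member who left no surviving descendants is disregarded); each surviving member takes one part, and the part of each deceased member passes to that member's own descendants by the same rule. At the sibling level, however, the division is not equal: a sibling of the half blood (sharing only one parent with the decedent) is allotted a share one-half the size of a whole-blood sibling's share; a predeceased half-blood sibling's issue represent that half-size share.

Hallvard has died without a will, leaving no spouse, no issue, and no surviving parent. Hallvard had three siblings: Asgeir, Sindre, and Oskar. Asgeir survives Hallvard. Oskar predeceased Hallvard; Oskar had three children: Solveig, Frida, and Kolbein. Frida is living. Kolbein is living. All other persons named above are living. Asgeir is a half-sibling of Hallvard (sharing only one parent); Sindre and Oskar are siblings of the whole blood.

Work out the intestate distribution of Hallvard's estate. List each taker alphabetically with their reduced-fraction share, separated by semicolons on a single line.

No spouse, descendants, or parent survives, so the estate passes to Hallvard's siblings per stirpes.
Half-blood siblings count for one-half the weight of whole-blood siblings at the initial division.
Dividing 1 in proportion to weights (total weight 5/2): Asgeir (weight 1/2) → 1/5; Sindre (weight 1) → 2/5; Oskar (weight 1) → 2/5.
Asgeir is living and takes 1/5.
Sindre is living and takes 2/5.
Oskar predeceased; the 2/5 allotted to Oskar's branch passes to Oskar's issue by representation.
The 2/5 is divided into 3 equal shares of 2/15 among Solveig, Frida, Kolbein.
Solveig is living and takes 2/15.
Frida is living and takes 2/15.
Kolbein is living and takes 2/15.

Asgeir 1/5; Frida 2/15; Kolbein 2/15; Sindre 2/5; Solveig 2/15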